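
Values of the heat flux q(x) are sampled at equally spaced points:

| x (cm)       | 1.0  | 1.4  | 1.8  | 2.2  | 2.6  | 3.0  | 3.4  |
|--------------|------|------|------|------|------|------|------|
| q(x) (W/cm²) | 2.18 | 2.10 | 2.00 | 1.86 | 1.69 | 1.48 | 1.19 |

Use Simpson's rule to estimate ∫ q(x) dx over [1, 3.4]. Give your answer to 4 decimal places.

h = 0.4, n = 6.
(h/3)·[y₀ + 4y₁ + 2y₂ + 4y₃ + 2y₄ + 4y₅ + y₆] = 0.133333·(32.51) = 4.3347.

4.3347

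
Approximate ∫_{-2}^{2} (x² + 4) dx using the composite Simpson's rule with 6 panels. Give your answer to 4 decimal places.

h = (2 − (-2))/6 = 0.666667.
Nodes x₀,…,x₆ = -2, -1.333333, -0.666667, 0, 0.666667, 1.333333, 2.
f(x) = x² + 4: f₀=8, f₁=5.777778, f₂=4.444444, f₃=4, f₄=4.444444, f₅=5.777778, f₆=8.
(h/3)·[f₀ + 4f₁ + 2f₂ + 4f₃ + 2f₄ + 4f₅ + f₆] = 0.222222·(96) = 21.3333.

21.3333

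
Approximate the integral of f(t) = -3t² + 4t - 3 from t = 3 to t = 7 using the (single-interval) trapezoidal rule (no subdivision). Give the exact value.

-280

T = (b−a)/2 · [f(3) + f(7)] = 2·[(-18) + (-122)] = -280.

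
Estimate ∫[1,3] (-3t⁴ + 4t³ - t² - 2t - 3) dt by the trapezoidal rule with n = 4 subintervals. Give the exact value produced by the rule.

h = (3 − 1)/4 = 0.5.
Nodes t₀,…,t₄ = 1, 1.5, 2, 2.5, 3.
f(t) = -3t⁴ + 4t³ - t² - 2t - 3: f₀=-5, f₁=-9.9375, f₂=-27, f₃=-68.9375, f₄=-153.
(h/2)·[f₀ + 2f₁ + 2f₂ + 2f₃ + f₄] = 0.25·(-369.75) = -92.4375.

-92.4375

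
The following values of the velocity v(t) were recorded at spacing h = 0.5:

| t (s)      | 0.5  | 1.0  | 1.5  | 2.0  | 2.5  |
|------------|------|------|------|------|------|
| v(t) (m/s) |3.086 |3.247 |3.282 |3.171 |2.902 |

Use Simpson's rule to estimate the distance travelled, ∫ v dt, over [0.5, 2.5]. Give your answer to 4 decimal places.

6.3707

h = 0.5, n = 4.
(h/3)·[y₀ + 4y₁ + 2y₂ + 4y₃ + y₄] = 0.166667·(38.224) = 6.3707.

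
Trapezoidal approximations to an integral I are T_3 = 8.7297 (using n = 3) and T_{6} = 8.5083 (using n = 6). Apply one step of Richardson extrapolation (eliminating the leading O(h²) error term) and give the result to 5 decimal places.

R = (4·T_{6} − T_3) / 3 = (4·8.5083 − 8.7297)/3 = (25.3035)/3 = 8.43450.

8.43450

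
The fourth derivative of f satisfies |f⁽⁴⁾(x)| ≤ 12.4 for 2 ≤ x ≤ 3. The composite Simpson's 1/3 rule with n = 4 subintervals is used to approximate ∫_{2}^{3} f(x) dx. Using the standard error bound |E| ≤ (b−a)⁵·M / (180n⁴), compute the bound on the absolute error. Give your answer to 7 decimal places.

0.0002691

|E| ≤ (1)⁵·12.4 / (180·4⁴) = 12.4/46080 = 0.0002691.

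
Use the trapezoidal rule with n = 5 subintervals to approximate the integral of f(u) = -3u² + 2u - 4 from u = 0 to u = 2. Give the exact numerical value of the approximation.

-12.16

h = (2 − 0)/5 = 0.4.
Nodes u₀,…,u₅ = 0, 0.4, 0.8, 1.2, 1.6, 2.
f(u) = -3u² + 2u - 4: f₀=-4, f₁=-3.68, f₂=-4.32, f₃=-5.92, f₄=-8.48, f₅=-12.
(h/2)·[f₀ + 2f₁ + 2f₂ + 2f₃ + 2f₄ + f₅] = 0.2·(-60.8) = -12.16.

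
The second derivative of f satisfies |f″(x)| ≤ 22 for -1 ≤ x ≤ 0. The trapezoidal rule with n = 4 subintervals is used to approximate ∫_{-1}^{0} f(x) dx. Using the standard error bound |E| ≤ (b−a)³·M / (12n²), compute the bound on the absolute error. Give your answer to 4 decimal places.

|E| ≤ (1)³·22 / (12·4²) = 22/192 = 0.1146.

0.1146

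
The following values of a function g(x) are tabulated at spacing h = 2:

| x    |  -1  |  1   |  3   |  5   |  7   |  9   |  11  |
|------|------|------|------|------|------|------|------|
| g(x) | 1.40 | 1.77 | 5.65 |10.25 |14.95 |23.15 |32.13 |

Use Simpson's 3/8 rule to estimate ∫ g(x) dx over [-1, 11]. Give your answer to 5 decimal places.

142.94250

h = 2, n = 6.
(3h/8)·[y₀ + 3y₁ + 3y₂ + 2y₃ + 3y₄ + 3y₅ + y₆] = 0.75·(190.59) = 142.94250.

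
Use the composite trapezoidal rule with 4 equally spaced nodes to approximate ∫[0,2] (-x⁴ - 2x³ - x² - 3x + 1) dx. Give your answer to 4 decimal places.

-23.2757

h = (2 − 0)/3 = 0.666667.
Nodes x₀,…,x₃ = 0, 0.666667, 1.333333, 2.
f(x) = -x⁴ - 2x³ - x² - 3x + 1: f₀=1, f₁=-2.234568, f₂=-12.679012, f₃=-41.
(h/2)·[f₀ + 2f₁ + 2f₂ + f₃] = 0.333333·(-69.827160) = -23.2757.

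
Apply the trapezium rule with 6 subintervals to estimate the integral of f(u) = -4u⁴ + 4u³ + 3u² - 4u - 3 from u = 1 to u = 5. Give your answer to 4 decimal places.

-1873.0206

h = (5 − 1)/6 = 0.666667.
Nodes u₀,…,u₆ = 1, 1.666667, 2.333333, 3, 3.666667, 4.333333, 5.
f(u) = -4u⁴ + 4u³ + 3u² - 4u - 3: f₀=-4, f₁=-13.679012, f₂=-63.753086, f₃=-204, f₄=-503.160494, f₅=-1048.938272, f₆=-1948.
(h/2)·[f₀ + 2f₁ + 2f₂ + 2f₃ + 2f₄ + 2f₅ + f₆] = 0.333333·(-5619.061728) = -1873.0206.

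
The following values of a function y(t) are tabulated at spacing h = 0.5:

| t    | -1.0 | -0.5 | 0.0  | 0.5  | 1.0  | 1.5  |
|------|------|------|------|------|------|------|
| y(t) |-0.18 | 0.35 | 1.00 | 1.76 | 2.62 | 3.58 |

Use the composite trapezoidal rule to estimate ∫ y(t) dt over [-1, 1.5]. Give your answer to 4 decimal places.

3.7150

h = 0.5, n = 5.
(h/2)·[y₀ + 2y₁ + 2y₂ + 2y₃ + 2y₄ + y₅] = 0.25·(14.86) = 3.7150.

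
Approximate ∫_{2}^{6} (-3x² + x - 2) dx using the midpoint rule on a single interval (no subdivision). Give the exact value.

M = (b−a)·f(4) = 4·(-46) = -184.

-184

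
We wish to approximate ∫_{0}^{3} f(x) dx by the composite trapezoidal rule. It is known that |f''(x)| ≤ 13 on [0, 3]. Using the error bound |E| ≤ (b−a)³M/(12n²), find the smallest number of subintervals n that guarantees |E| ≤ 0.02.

39

Need 351/(12n²) ≤ 0.02.
n² ≥ 351/(12·0.02) = 1462.5 ⇒ n ≥ 38.2426, so the smallest n is 39.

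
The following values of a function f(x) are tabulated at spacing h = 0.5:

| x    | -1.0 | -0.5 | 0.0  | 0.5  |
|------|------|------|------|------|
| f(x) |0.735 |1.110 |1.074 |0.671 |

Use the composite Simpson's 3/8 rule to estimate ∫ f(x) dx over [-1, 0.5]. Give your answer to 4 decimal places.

h = 0.5, n = 3.
(3h/8)·[y₀ + 3y₁ + 3y₂ + y₃] = 0.1875·(7.958) = 1.4921.

1.4921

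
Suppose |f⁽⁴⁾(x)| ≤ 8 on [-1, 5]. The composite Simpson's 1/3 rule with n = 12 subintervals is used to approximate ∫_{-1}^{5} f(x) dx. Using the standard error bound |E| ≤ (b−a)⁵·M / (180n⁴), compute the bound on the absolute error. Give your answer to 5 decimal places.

0.01667

|E| ≤ (6)⁵·8 / (180·12⁴) = 62208/3732480 = 0.01667.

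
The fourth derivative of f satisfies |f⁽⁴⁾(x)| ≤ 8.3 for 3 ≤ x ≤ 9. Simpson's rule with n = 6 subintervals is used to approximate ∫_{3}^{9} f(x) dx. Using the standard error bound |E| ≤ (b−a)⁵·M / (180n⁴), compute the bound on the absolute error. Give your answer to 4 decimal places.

0.2767

|E| ≤ (6)⁵·8.3 / (180·6⁴) = 64540.8/233280 = 0.2767.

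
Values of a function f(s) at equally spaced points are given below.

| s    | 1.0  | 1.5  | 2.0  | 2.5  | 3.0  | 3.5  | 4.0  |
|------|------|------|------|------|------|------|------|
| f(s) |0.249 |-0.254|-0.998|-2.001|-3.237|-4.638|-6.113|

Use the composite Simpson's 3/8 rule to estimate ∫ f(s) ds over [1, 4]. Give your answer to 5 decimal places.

h = 0.5, n = 6.
(3h/8)·[y₀ + 3y₁ + 3y₂ + 2y₃ + 3y₄ + 3y₅ + y₆] = 0.1875·(-37.247) = -6.98381.

-6.98381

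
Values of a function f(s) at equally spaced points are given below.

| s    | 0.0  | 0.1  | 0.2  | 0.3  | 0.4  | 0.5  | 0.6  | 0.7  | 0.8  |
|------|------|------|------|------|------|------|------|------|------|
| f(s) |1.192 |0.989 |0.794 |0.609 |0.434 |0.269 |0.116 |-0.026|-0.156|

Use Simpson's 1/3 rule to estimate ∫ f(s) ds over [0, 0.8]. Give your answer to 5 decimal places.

0.36960

h = 0.1, n = 8.
(h/3)·[y₀ + 4y₁ + 2y₂ + 4y₃ + 2y₄ + 4y₅ + 2y₆ + 4y₇ + y₈] = 0.033333·(11.088) = 0.36960.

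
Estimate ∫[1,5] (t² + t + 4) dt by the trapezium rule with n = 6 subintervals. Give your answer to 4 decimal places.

69.6296

h = (5 − 1)/6 = 0.666667.
Nodes t₀,…,t₆ = 1, 1.666667, 2.333333, 3, 3.666667, 4.333333, 5.
f(t) = t² + t + 4: f₀=6, f₁=8.444444, f₂=11.777778, f₃=16, f₄=21.111111, f₅=27.111111, f₆=34.
(h/2)·[f₀ + 2f₁ + 2f₂ + 2f₃ + 2f₄ + 2f₅ + f₆] = 0.333333·(208.888889) = 69.6296.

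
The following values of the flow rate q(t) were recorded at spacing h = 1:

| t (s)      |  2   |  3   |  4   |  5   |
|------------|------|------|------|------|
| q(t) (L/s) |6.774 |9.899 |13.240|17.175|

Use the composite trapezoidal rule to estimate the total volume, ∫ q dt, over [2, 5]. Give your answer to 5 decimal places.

35.11350

h = 1, n = 3.
(h/2)·[y₀ + 2y₁ + 2y₂ + y₃] = 0.5·(70.227) = 35.11350.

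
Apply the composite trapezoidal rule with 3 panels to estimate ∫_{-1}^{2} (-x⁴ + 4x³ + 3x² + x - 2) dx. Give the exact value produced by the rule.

h = (2 − (-1))/3 = 1.
Nodes x₀,…,x₃ = -1, 0, 1, 2.
f(x) = -x⁴ + 4x³ + 3x² + x - 2: f₀=-5, f₁=-2, f₂=5, f₃=28.
(h/2)·[f₀ + 2f₁ + 2f₂ + f₃] = 0.5·(29) = 14.5.

14.5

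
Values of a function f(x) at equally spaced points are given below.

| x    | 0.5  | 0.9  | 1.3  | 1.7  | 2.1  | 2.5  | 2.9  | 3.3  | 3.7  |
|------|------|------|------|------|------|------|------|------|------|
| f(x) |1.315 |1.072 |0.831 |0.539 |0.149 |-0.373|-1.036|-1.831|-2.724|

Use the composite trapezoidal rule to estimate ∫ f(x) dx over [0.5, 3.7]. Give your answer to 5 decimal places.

-0.54140

h = 0.4, n = 8.
(h/2)·[y₀ + 2y₁ + 2y₂ + 2y₃ + 2y₄ + 2y₅ + 2y₆ + 2y₇ + y₈] = 0.2·(-2.707) = -0.54140.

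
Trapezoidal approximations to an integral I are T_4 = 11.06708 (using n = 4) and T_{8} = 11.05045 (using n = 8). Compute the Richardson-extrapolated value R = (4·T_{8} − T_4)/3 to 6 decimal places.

11.044907

R = (4·T_{8} − T_4) / 3 = (4·11.05045 − 11.06708)/3 = (33.13472)/3 = 11.044907.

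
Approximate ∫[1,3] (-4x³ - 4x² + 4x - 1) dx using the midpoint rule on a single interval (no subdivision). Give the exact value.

M = (b−a)·f(2) = 2·(-41) = -82.

-82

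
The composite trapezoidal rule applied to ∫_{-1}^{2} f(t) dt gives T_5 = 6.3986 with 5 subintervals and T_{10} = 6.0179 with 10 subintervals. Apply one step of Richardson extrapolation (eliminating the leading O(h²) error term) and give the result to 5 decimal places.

R = (4·T_{10} − T_5) / 3 = (4·6.0179 − 6.3986)/3 = (17.6730)/3 = 5.89100.

5.89100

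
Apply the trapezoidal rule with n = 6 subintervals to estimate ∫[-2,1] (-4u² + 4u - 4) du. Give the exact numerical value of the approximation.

h = (1 − (-2))/6 = 0.5.
Nodes u₀,…,u₆ = -2, -1.5, -1, -0.5, 0, 0.5, 1.
f(u) = -4u² + 4u - 4: f₀=-28, f₁=-19, f₂=-12, f₃=-7, f₄=-4, f₅=-3, f₆=-4.
(h/2)·[f₀ + 2f₁ + 2f₂ + 2f₃ + 2f₄ + 2f₅ + f₆] = 0.25·(-122) = -30.5.

-30.5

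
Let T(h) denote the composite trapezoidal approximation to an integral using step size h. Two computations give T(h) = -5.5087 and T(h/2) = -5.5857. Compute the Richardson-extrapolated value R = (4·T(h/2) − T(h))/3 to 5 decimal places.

-5.61137

R = (4·T(h/2) − T(h)) / 3 = (4·(-5.5857) − (-5.5087))/3 = (-16.8341)/3 = -5.61137.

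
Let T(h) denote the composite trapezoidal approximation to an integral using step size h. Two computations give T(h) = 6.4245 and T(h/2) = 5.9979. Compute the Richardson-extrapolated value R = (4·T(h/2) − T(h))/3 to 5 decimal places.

5.85570

R = (4·T(h/2) − T(h)) / 3 = (4·5.9979 − 6.4245)/3 = (17.5671)/3 = 5.85570.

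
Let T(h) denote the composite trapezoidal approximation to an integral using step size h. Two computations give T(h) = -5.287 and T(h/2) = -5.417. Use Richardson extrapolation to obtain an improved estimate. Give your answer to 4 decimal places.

-5.4603

R = (4·T(h/2) − T(h)) / 3 = (4·(-5.417) − (-5.287))/3 = (-16.381)/3 = -5.4603.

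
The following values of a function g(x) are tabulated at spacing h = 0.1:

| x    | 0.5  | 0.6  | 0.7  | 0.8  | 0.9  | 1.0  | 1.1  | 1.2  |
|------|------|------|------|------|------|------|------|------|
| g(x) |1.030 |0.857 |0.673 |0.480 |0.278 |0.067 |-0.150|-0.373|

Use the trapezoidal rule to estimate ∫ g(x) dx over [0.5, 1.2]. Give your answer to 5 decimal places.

0.25335

h = 0.1, n = 7.
(h/2)·[y₀ + 2y₁ + 2y₂ + 2y₃ + 2y₄ + 2y₅ + 2y₆ + y₇] = 0.05·(5.067) = 0.25335.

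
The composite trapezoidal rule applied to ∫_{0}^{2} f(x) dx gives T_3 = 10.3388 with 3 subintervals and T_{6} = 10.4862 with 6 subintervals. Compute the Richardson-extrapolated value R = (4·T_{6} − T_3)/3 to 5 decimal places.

R = (4·T_{6} − T_3) / 3 = (4·10.4862 − 10.3388)/3 = (31.6060)/3 = 10.53533.

10.53533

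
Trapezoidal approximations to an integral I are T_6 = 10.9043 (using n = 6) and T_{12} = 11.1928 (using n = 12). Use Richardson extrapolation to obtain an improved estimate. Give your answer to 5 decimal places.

R = (4·T_{12} − T_6) / 3 = (4·11.1928 − 10.9043)/3 = (33.8669)/3 = 11.28897.

11.28897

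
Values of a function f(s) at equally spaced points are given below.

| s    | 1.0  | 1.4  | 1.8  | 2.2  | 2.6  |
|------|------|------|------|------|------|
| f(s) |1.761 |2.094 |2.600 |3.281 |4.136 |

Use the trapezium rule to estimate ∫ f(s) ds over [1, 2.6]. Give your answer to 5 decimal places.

4.36940

h = 0.4, n = 4.
(h/2)·[y₀ + 2y₁ + 2y₂ + 2y₃ + y₄] = 0.2·(21.847) = 4.36940.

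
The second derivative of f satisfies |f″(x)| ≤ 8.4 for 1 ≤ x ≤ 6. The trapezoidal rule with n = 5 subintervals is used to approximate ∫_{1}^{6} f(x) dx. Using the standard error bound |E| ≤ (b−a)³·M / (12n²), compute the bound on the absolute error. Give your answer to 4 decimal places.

3.5000

|E| ≤ (5)³·8.4 / (12·5²) = 1050/300 = 3.5000.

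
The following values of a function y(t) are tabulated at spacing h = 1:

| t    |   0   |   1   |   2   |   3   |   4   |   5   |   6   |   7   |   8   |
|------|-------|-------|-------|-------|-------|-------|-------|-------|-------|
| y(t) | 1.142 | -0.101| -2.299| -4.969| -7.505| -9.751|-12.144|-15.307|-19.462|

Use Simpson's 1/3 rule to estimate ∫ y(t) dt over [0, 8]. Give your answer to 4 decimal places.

-60.9093

h = 1, n = 8.
(h/3)·[y₀ + 4y₁ + 2y₂ + 4y₃ + 2y₄ + 4y₅ + 2y₆ + 4y₇ + y₈] = 0.333333·(-182.728) = -60.9093.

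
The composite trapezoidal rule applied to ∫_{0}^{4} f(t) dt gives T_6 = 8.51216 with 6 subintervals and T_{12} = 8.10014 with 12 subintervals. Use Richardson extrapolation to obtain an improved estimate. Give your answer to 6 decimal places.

7.962800

R = (4·T_{12} − T_6) / 3 = (4·8.10014 − 8.51216)/3 = (23.88840)/3 = 7.962800.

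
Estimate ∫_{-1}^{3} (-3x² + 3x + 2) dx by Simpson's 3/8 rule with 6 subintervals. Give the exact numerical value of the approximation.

-8

h = (3 − (-1))/6 = 0.666667.
Nodes x₀,…,x₆ = -1, -0.333333, 0.333333, 1, 1.666667, 2.333333, 3.
f(x) = -3x² + 3x + 2: f₀=-4, f₁=0.666667, f₂=2.666667, f₃=2, f₄=-1.333333, f₅=-7.333333, f₆=-16.
(3h/8)·[f₀ + 3f₁ + 3f₂ + 2f₃ + 3f₄ + 3f₅ + f₆] = 0.25·(-32) = -8.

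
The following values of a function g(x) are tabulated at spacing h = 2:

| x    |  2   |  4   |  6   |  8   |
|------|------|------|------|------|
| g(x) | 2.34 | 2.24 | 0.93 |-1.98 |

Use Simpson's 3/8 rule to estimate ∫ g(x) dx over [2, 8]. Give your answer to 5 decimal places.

h = 2, n = 3.
(3h/8)·[y₀ + 3y₁ + 3y₂ + y₃] = 0.75·(9.87) = 7.40250.

7.40250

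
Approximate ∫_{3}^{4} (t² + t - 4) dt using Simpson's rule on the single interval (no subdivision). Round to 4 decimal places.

11.8333

S = (b−a)/6 · [f(3) + 4f(3.5) + f(4)] = 0.166667·[8 + 4·11.75 + 16] = 11.8333.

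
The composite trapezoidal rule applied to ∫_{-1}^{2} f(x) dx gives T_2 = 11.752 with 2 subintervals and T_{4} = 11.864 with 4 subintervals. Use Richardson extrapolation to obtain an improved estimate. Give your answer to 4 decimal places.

11.9013

R = (4·T_{4} − T_2) / 3 = (4·11.864 − 11.752)/3 = (35.704)/3 = 11.9013.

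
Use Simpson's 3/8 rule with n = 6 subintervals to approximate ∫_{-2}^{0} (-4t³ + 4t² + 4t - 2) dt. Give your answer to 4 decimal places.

14.6667

h = (0 − (-2))/6 = 0.333333.
Nodes t₀,…,t₆ = -2, -1.666667, -1.333333, -1, -0.666667, -0.333333, 0.
f(t) = -4t³ + 4t² + 4t - 2: f₀=38, f₁=20.962963, f₂=9.259259, f₃=2, f₄=-1.703704, f₅=-2.740741, f₆=-2.
(3h/8)·[f₀ + 3f₁ + 3f₂ + 2f₃ + 3f₄ + 3f₅ + f₆] = 0.125·(117.333333) = 14.6667.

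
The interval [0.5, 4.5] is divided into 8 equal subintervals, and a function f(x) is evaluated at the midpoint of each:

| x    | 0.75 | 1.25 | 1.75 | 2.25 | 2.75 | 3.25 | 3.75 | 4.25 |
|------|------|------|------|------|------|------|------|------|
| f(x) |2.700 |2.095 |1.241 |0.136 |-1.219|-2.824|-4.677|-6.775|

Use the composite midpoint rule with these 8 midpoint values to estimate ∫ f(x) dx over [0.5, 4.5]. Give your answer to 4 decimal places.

-4.6615

h = 0.5, n = 8.
h·[y(m₁) + y(m₂) + y(m₃) + y(m₄) + y(m₅) + y(m₆) + y(m₇) + y(m₈)] = 0.5·(-9.323) = -4.6615.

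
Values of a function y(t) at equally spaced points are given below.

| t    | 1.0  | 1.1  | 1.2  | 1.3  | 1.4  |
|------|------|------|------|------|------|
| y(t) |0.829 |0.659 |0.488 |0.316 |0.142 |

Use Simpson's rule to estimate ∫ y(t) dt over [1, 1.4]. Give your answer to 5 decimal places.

0.19490

h = 0.1, n = 4.
(h/3)·[y₀ + 4y₁ + 2y₂ + 4y₃ + y₄] = 0.033333·(5.847) = 0.19490.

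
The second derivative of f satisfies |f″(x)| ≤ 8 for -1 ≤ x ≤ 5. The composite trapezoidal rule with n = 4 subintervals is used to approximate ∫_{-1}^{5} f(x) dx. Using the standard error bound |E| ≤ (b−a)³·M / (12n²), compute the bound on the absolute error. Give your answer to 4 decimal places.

9.0000

|E| ≤ (6)³·8 / (12·4²) = 1728/192 = 9.0000.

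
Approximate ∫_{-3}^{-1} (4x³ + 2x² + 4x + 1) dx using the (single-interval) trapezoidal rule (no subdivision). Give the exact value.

-106

T = (b−a)/2 · [f(-3) + f(-1)] = 1·[(-101) + (-5)] = -106.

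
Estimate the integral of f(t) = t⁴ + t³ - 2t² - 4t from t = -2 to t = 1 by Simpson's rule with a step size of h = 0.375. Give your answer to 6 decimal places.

2.857910

h = (1 − (-2))/8 = 0.375.
Nodes t₀,…,t₈ = -2, -1.625, -1.25, -0.875, -0.5, -0.125, 0.25, 0.625, 1.
f(t) = t⁴ + t³ - 2t² - 4t: f₀=8, f₁=3.900634765625, f₂=2.36328125, f₃=1.885009765625, f₄=1.4375, f₅=0.467041015625, f₆=-1.10546875, f₇=-2.884521484375, f₈=-4.
(h/3)·[f₀ + 4f₁ + 2f₂ + 4f₃ + 2f₄ + 4f₅ + 2f₆ + 4f₇ + f₈] = 0.125·(22.86328125) = 2.857910.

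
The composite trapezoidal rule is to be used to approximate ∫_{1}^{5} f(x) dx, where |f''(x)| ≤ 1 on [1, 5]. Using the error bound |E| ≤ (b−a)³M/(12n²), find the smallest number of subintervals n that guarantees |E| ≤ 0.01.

Need 64/(12n²) ≤ 0.01.
n² ≥ 64/(12·0.01) = 533.333 ⇒ n ≥ 23.0940, so the smallest n is 24.

24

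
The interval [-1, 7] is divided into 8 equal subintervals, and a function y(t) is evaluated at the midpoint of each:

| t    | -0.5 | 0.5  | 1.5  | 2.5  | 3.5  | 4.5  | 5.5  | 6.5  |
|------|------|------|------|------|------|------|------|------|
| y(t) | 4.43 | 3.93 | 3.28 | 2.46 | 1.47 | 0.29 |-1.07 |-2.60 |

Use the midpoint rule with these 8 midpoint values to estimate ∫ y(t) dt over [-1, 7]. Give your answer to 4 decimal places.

h = 1, n = 8.
h·[y(m₁) + y(m₂) + y(m₃) + y(m₄) + y(m₅) + y(m₆) + y(m₇) + y(m₈)] = 1·(12.19) = 12.1900.

12.1900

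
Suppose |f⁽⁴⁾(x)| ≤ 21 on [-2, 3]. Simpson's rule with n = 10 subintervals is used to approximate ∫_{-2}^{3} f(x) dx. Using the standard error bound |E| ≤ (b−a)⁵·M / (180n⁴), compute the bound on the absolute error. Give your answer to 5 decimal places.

0.03646

|E| ≤ (5)⁵·21 / (180·10⁴) = 65625/1800000 = 0.03646.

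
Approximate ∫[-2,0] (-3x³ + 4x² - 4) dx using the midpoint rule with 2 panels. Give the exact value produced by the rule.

12.5

h = (0 − (-2))/2 = 1.
Midpoints m₁,…,m₂ = -1.5, -0.5.
f(m₁)=15.125, f(m₂)=-2.625.
h·[f(m₁) + f(m₂)] = 1·(12.5) = 12.5.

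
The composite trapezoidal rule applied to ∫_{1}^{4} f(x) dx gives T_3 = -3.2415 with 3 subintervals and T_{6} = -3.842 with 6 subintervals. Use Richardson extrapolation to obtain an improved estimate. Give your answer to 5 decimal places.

-4.04217

R = (4·T_{6} − T_3) / 3 = (4·(-3.842) − (-3.2415))/3 = (-12.1265)/3 = -4.04217.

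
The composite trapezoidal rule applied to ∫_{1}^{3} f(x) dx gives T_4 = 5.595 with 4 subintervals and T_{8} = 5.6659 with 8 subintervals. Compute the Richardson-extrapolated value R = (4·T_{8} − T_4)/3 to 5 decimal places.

5.68953

R = (4·T_{8} − T_4) / 3 = (4·5.6659 − 5.595)/3 = (17.0686)/3 = 5.68953.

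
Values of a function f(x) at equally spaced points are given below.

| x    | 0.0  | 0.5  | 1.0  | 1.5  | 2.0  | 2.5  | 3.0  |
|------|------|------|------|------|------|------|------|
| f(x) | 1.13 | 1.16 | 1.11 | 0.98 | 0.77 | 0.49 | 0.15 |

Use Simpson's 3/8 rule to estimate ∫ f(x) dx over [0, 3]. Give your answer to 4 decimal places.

2.5931

h = 0.5, n = 6.
(3h/8)·[y₀ + 3y₁ + 3y₂ + 2y₃ + 3y₄ + 3y₅ + y₆] = 0.1875·(13.83) = 2.5931.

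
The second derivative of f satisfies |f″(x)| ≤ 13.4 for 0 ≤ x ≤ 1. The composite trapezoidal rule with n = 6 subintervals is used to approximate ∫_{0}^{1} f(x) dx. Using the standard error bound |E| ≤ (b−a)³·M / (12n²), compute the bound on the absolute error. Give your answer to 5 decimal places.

0.03102

|E| ≤ (1)³·13.4 / (12·6²) = 13.4/432 = 0.03102.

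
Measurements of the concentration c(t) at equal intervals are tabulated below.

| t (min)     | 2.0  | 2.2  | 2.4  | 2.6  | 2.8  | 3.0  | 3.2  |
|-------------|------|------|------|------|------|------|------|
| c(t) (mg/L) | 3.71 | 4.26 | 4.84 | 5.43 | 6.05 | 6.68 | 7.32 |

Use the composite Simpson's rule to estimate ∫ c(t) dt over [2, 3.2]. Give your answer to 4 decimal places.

6.5527

h = 0.2, n = 6.
(h/3)·[y₀ + 4y₁ + 2y₂ + 4y₃ + 2y₄ + 4y₅ + y₆] = 0.066667·(98.29) = 6.5527.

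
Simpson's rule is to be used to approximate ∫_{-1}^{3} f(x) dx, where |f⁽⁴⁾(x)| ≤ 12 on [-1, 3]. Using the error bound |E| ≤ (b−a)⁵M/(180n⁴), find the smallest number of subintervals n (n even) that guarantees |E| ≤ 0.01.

10

Need 12288/(180n⁴) ≤ 0.01.
n⁴ ≥ 12288/(180·0.01) = 6826.67 ⇒ n ≥ 9.0898, so the smallest even n is 10. (n must be even for Simpson's rule.)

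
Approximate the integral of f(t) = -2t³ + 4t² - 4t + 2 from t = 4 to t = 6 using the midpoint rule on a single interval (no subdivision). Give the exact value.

-336

M = (b−a)·f(5) = 2·(-168) = -336.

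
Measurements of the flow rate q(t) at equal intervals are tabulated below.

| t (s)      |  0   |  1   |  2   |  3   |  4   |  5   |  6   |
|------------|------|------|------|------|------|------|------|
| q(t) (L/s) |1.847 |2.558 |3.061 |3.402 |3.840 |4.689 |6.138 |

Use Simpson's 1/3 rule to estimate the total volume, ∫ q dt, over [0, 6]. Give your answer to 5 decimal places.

21.46100

h = 1, n = 6.
(h/3)·[y₀ + 4y₁ + 2y₂ + 4y₃ + 2y₄ + 4y₅ + y₆] = 0.333333·(64.383) = 21.46100.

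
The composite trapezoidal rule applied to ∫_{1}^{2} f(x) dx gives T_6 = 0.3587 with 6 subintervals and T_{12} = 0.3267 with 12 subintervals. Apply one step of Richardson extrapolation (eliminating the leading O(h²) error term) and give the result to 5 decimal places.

0.31603

R = (4·T_{12} − T_6) / 3 = (4·0.3267 − 0.3587)/3 = (0.9481)/3 = 0.31603.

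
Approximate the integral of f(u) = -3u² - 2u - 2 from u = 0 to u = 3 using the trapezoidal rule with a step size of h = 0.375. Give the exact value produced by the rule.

-42.2109375

h = (3 − 0)/8 = 0.375.
Nodes u₀,…,u₈ = 0, 0.375, 0.75, 1.125, 1.5, 1.875, 2.25, 2.625, 3.
f(u) = -3u² - 2u - 2: f₀=-2, f₁=-3.171875, f₂=-5.1875, f₃=-8.046875, f₄=-11.75, f₅=-16.296875, f₆=-21.6875, f₇=-27.921875, f₈=-35.
(h/2)·[f₀ + 2f₁ + 2f₂ + 2f₃ + 2f₄ + 2f₅ + 2f₆ + 2f₇ + f₈] = 0.1875·(-225.125) = -42.2109375.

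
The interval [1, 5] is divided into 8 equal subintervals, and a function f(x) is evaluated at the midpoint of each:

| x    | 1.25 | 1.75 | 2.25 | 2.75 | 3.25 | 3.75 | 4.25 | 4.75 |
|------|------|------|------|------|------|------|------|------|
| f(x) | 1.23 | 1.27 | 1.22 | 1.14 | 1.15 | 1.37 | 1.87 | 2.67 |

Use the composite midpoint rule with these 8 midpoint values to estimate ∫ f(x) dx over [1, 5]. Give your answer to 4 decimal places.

h = 0.5, n = 8.
h·[y(m₁) + y(m₂) + y(m₃) + y(m₄) + y(m₅) + y(m₆) + y(m₇) + y(m₈)] = 0.5·(11.92) = 5.9600.

5.9600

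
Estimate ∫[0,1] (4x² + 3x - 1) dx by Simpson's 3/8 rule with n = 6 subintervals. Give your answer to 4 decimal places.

1.8333

h = (1 − 0)/6 = 0.166667.
Nodes x₀,…,x₆ = 0, 0.166667, 0.333333, 0.5, 0.666667, 0.833333, 1.
f(x) = 4x² + 3x - 1: f₀=-1, f₁=-0.388889, f₂=0.444444, f₃=1.5, f₄=2.777778, f₅=4.277778, f₆=6.
(3h/8)·[f₀ + 3f₁ + 3f₂ + 2f₃ + 3f₄ + 3f₅ + f₆] = 0.0625·(29.333333) = 1.8333.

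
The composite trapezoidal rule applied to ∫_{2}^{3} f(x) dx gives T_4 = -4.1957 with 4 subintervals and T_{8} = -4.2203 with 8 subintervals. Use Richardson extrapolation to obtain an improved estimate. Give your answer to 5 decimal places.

-4.22850

R = (4·T_{8} − T_4) / 3 = (4·(-4.2203) − (-4.1957))/3 = (-12.6855)/3 = -4.22850.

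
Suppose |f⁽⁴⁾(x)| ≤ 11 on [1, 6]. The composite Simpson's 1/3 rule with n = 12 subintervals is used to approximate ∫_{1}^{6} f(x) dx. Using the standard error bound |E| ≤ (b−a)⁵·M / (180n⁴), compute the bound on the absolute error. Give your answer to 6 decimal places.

|E| ≤ (5)⁵·11 / (180·12⁴) = 34375/3732480 = 0.009210.

0.009210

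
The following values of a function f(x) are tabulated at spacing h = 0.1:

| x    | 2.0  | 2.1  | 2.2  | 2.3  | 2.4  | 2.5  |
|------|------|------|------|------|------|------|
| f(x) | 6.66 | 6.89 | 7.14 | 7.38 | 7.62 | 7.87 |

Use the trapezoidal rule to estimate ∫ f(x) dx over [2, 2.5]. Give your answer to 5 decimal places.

3.62950

h = 0.1, n = 5.
(h/2)·[y₀ + 2y₁ + 2y₂ + 2y₃ + 2y₄ + y₅] = 0.05·(72.59) = 3.62950.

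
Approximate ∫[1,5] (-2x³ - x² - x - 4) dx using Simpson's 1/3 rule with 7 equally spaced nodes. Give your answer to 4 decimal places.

-381.3333

h = (5 − 1)/6 = 0.666667.
Nodes x₀,…,x₆ = 1, 1.666667, 2.333333, 3, 3.666667, 4.333333, 5.
f(x) = -2x³ - x² - x - 4: f₀=-8, f₁=-17.703704, f₂=-37.185185, f₃=-70, f₄=-119.703704, f₅=-189.851852, f₆=-284.
(h/3)·[f₀ + 4f₁ + 2f₂ + 4f₃ + 2f₄ + 4f₅ + f₆] = 0.222222·(-1716) = -381.3333.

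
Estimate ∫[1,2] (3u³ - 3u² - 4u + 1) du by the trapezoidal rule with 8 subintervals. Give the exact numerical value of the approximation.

-0.72265625

h = (2 − 1)/8 = 0.125.
Nodes u₀,…,u₈ = 1, 1.125, 1.25, 1.375, 1.5, 1.625, 1.75, 1.875, 2.
f(u) = 3u³ - 3u² - 4u + 1: f₀=-3, f₁=-3.025390625, f₂=-2.828125, f₃=-2.373046875, f₄=-1.625, f₅=-0.548828125, f₆=0.890625, f₇=2.728515625, f₈=5.
(h/2)·[f₀ + 2f₁ + 2f₂ + 2f₃ + 2f₄ + 2f₅ + 2f₆ + 2f₇ + f₈] = 0.0625·(-11.5625) = -0.72265625.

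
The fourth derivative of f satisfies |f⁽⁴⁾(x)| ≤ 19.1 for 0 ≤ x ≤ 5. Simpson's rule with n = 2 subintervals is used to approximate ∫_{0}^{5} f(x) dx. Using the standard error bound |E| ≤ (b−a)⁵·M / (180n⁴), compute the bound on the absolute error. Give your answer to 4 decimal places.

|E| ≤ (5)⁵·19.1 / (180·2⁴) = 59687.5/2880 = 20.7248.

20.7248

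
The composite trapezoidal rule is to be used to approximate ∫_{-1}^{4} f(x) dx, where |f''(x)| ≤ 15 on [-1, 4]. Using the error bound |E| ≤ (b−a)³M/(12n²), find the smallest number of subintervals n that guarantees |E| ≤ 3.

8

Need 1875/(12n²) ≤ 3.
n² ≥ 1875/(12·3) = 52.0833 ⇒ n ≥ 7.2169, so the smallest n is 8.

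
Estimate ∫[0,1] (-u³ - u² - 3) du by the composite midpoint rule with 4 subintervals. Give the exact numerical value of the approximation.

h = (1 − 0)/4 = 0.25.
Midpoints m₁,…,m₄ = 0.125, 0.375, 0.625, 0.875.
f(m₁)=-3.017578125, f(m₂)=-3.193359375, f(m₃)=-3.634765625, f(m₄)=-4.435546875.
h·[f(m₁) + f(m₂) + f(m₃) + f(m₄)] = 0.25·(-14.28125) = -3.5703125.

-3.5703125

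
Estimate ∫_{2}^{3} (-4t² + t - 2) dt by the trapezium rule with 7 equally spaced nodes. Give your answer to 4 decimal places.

-24.8519

h = (3 − 2)/6 = 0.166667.
Nodes t₀,…,t₆ = 2, 2.166667, 2.333333, 2.5, 2.666667, 2.833333, 3.
f(t) = -4t² + t - 2: f₀=-16, f₁=-18.611111, f₂=-21.444444, f₃=-24.5, f₄=-27.777778, f₅=-31.277778, f₆=-35.
(h/2)·[f₀ + 2f₁ + 2f₂ + 2f₃ + 2f₄ + 2f₅ + f₆] = 0.083333·(-298.222222) = -24.8519.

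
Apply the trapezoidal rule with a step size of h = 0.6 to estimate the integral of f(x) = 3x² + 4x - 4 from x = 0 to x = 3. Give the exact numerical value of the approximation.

h = (3 − 0)/5 = 0.6.
Nodes x₀,…,x₅ = 0, 0.6, 1.2, 1.8, 2.4, 3.
f(x) = 3x² + 4x - 4: f₀=-4, f₁=-0.52, f₂=5.12, f₃=12.92, f₄=22.88, f₅=35.
(h/2)·[f₀ + 2f₁ + 2f₂ + 2f₃ + 2f₄ + f₅] = 0.3·(111.8) = 33.54.

33.54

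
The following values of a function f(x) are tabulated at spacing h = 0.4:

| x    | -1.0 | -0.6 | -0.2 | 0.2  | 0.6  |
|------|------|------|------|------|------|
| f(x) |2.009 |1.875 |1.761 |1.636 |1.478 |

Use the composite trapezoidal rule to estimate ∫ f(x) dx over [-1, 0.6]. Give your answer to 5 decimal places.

2.80620

h = 0.4, n = 4.
(h/2)·[y₀ + 2y₁ + 2y₂ + 2y₃ + y₄] = 0.2·(14.031) = 2.80620.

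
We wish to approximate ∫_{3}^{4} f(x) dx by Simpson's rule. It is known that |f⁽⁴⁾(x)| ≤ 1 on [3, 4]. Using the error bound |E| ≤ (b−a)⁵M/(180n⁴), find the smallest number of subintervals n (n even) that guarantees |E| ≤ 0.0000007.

10

Need 1/(180n⁴) ≤ 0.0000007.
n⁴ ≥ 1/(180·0.0000007) = 7936.51 ⇒ n ≥ 9.4386, so the smallest even n is 10. (n must be even for Simpson's rule.)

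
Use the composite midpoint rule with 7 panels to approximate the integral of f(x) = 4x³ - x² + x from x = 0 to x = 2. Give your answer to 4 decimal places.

h = (2 − 0)/7 = 0.285714.
Midpoints m₁,…,m₇ = 0.142857, 0.428571, 0.714286, 1, 1.285714, 1.571429, 1.857143.
f(m₁)=0.134111, f(m₂)=0.559767, f(m₃)=1.661808, f(m₄)=4, f(m₅)=8.134111, f(m₆)=14.623907, f(m₇)=24.029155.
h·[f(m₁) + f(m₂) + f(m₃) + f(m₄) + f(m₅) + f(m₆) + f(m₇)] = 0.285714·(53.142857) = 15.1837.

15.1837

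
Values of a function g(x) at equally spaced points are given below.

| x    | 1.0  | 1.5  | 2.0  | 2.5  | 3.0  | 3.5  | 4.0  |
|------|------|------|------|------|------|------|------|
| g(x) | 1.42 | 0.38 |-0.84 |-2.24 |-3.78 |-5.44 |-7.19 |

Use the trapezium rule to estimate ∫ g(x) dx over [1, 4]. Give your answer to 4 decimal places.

-7.4025

h = 0.5, n = 6.
(h/2)·[y₀ + 2y₁ + 2y₂ + 2y₃ + 2y₄ + 2y₅ + y₆] = 0.25·(-29.61) = -7.4025.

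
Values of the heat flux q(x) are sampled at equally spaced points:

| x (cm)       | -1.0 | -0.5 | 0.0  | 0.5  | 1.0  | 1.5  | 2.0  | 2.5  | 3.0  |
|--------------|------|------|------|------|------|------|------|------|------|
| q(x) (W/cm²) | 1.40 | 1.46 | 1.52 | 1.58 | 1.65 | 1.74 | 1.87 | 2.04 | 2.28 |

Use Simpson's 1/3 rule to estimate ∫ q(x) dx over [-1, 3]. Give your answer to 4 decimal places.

h = 0.5, n = 8.
(h/3)·[y₀ + 4y₁ + 2y₂ + 4y₃ + 2y₄ + 4y₅ + 2y₆ + 4y₇ + y₈] = 0.166667·(41.04) = 6.8400.

6.8400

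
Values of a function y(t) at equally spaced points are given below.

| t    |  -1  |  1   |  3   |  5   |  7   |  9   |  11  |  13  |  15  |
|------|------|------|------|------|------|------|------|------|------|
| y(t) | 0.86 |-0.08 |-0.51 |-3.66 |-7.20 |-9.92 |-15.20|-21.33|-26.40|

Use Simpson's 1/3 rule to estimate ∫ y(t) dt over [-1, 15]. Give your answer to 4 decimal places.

-140.8800

h = 2, n = 8.
(h/3)·[y₀ + 4y₁ + 2y₂ + 4y₃ + 2y₄ + 4y₅ + 2y₆ + 4y₇ + y₈] = 0.666667·(-211.32) = -140.8800.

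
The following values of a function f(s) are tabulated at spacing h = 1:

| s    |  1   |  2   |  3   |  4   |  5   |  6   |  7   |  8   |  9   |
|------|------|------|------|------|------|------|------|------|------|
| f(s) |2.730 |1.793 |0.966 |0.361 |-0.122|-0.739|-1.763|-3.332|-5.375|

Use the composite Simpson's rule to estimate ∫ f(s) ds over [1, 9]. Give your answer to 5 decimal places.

-4.05033

h = 1, n = 8.
(h/3)·[y₀ + 4y₁ + 2y₂ + 4y₃ + 2y₄ + 4y₅ + 2y₆ + 4y₇ + y₈] = 0.333333·(-12.151) = -4.05033.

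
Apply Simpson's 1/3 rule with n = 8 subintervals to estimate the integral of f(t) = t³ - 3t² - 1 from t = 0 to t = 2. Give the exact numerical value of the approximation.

-6

h = (2 − 0)/8 = 0.25.
Nodes t₀,…,t₈ = 0, 0.25, 0.5, 0.75, 1, 1.25, 1.5, 1.75, 2.
f(t) = t³ - 3t² - 1: f₀=-1, f₁=-1.171875, f₂=-1.625, f₃=-2.265625, f₄=-3, f₅=-3.734375, f₆=-4.375, f₇=-4.828125, f₈=-5.
(h/3)·[f₀ + 4f₁ + 2f₂ + 4f₃ + 2f₄ + 4f₅ + 2f₆ + 4f₇ + f₈] = 0.083333·(-72) = -6.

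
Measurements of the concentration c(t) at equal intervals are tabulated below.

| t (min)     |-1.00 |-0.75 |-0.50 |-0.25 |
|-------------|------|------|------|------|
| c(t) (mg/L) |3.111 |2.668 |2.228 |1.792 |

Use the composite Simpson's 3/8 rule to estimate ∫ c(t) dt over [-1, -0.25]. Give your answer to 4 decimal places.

h = 0.25, n = 3.
(3h/8)·[y₀ + 3y₁ + 3y₂ + y₃] = 0.09375·(19.591) = 1.8367.

1.8367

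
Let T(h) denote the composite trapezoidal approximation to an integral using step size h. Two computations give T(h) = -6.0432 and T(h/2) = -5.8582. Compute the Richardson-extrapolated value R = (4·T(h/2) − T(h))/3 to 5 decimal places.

R = (4·T(h/2) − T(h)) / 3 = (4·(-5.8582) − (-6.0432))/3 = (-17.3896)/3 = -5.79653.

-5.79653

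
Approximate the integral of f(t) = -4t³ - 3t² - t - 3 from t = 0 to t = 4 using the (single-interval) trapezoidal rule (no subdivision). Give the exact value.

T = (b−a)/2 · [f(0) + f(4)] = 2·[(-3) + (-311)] = -628.

-628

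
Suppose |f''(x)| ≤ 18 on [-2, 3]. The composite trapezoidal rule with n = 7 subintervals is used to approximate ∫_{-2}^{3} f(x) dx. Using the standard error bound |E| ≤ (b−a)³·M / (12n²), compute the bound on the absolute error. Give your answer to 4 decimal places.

|E| ≤ (5)³·18 / (12·7²) = 2250/588 = 3.8265.

3.8265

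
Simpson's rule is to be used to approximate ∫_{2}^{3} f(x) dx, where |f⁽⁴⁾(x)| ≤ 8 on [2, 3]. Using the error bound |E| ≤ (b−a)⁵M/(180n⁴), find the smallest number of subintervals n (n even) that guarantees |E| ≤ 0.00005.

6

Need 8/(180n⁴) ≤ 0.00005.
n⁴ ≥ 8/(180·0.00005) = 888.889 ⇒ n ≥ 5.4602, so the smallest even n is 6. (n must be even for Simpson's rule.)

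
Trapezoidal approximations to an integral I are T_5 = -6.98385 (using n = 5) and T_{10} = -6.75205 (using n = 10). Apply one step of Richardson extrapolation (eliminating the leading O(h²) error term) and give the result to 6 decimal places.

R = (4·T_{10} − T_5) / 3 = (4·(-6.75205) − (-6.98385))/3 = (-20.02435)/3 = -6.674783.

-6.674783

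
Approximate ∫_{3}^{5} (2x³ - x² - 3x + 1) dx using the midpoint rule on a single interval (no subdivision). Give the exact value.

202

M = (b−a)·f(4) = 2·(101) = 202.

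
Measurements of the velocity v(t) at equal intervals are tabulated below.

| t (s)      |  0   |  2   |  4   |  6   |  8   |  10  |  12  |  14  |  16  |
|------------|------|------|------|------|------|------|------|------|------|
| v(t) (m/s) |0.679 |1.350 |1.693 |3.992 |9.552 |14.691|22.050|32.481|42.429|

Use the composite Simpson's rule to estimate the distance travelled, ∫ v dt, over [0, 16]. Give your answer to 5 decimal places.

h = 2, n = 8.
(h/3)·[y₀ + 4y₁ + 2y₂ + 4y₃ + 2y₄ + 4y₅ + 2y₆ + 4y₇ + y₈] = 0.666667·(319.754) = 213.16933.

213.16933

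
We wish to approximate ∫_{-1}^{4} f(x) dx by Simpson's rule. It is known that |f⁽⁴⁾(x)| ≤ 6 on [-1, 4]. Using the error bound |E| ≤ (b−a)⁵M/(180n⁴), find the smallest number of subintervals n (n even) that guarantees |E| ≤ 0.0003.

Need 18750/(180n⁴) ≤ 0.0003.
n⁴ ≥ 18750/(180·0.0003) = 347222 ⇒ n ≥ 24.2746, so the smallest even n is 26. (n must be even for Simpson's rule.)

26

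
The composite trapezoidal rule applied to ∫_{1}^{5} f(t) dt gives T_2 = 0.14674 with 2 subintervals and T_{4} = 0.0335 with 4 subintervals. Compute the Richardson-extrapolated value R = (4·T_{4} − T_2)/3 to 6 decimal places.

-0.004247

R = (4·T_{4} − T_2) / 3 = (4·0.0335 − 0.14674)/3 = (-0.01274)/3 = -0.004247.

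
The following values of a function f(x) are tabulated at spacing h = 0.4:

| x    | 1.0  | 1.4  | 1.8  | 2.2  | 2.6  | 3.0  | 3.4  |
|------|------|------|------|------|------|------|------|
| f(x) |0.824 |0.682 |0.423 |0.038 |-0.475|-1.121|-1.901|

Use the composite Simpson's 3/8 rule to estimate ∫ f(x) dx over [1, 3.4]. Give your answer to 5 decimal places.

h = 0.4, n = 6.
(3h/8)·[y₀ + 3y₁ + 3y₂ + 2y₃ + 3y₄ + 3y₅ + y₆] = 0.15·(-2.474) = -0.37110.

-0.37110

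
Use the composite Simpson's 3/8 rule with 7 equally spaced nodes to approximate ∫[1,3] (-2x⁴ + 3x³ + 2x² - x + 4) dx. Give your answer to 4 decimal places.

h = (3 − 1)/6 = 0.333333.
Nodes x₀,…,x₆ = 1, 1.333333, 1.666667, 2, 2.333333, 2.666667, 3.
f(x) = -2x⁴ + 3x³ + 2x² - x + 4: f₀=6, f₁=7.012346, f₂=6.345679, f₃=2, f₄=-8.617284, f₅=-28.691358, f₆=-62.
(3h/8)·[f₀ + 3f₁ + 3f₂ + 2f₃ + 3f₄ + 3f₅ + f₆] = 0.125·(-123.851852) = -15.4815.

-15.4815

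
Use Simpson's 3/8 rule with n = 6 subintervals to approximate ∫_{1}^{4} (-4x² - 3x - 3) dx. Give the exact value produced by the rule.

-115.5

h = (4 − 1)/6 = 0.5.
Nodes x₀,…,x₆ = 1, 1.5, 2, 2.5, 3, 3.5, 4.
f(x) = -4x² - 3x - 3: f₀=-10, f₁=-16.5, f₂=-25, f₃=-35.5, f₄=-48, f₅=-62.5, f₆=-79.
(3h/8)·[f₀ + 3f₁ + 3f₂ + 2f₃ + 3f₄ + 3f₅ + f₆] = 0.1875·(-616) = -115.5.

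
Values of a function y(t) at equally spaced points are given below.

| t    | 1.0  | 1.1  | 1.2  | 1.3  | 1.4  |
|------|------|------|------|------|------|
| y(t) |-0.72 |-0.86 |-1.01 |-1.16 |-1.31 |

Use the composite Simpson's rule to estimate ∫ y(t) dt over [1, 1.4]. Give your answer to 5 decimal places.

h = 0.1, n = 4.
(h/3)·[y₀ + 4y₁ + 2y₂ + 4y₃ + y₄] = 0.033333·(-12.13) = -0.40433.

-0.40433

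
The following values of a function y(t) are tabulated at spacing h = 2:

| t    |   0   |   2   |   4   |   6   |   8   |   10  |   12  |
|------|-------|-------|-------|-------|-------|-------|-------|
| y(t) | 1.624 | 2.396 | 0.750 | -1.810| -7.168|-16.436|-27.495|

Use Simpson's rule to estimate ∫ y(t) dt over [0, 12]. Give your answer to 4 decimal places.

-68.0713

h = 2, n = 6.
(h/3)·[y₀ + 4y₁ + 2y₂ + 4y₃ + 2y₄ + 4y₅ + y₆] = 0.666667·(-102.107) = -68.0713.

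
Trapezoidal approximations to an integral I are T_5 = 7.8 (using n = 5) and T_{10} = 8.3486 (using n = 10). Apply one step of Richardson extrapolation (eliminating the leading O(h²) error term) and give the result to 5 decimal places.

8.53147

R = (4·T_{10} − T_5) / 3 = (4·8.3486 − 7.8)/3 = (25.5944)/3 = 8.53147.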